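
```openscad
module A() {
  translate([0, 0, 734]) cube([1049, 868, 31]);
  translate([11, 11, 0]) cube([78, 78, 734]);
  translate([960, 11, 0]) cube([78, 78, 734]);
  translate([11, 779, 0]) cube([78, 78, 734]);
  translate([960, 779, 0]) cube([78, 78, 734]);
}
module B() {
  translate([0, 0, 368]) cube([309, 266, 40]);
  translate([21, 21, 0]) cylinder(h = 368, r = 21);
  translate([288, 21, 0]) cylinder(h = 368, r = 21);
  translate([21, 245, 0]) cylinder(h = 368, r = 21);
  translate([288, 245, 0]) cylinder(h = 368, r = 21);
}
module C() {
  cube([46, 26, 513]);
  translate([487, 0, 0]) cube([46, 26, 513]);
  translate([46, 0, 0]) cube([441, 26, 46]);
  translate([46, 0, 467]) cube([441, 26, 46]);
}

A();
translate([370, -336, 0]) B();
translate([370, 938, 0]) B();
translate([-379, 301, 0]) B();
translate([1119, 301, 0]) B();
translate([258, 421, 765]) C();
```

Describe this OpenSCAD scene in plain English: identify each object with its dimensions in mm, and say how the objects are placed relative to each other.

A is a rectangular dining table. The top is 1049×868×31 mm with its upper surface at z = 765 mm. It stands on four 78×78 mm square legs, each inset 11 mm from the nearest pair of top edges, running from the floor to the underside of the top.

B is a four-legged stool. The seat is a 309×266×40 mm slab whose top surface is at z = 408 mm; four round legs, each 42 mm in diameter, run from the floor (z = 0) to the underside of the seat, each leg's axis is inset half a diameter from the nearest pair of seat edges (so the leg's bounding box is flush with the corner).

C is a rectangular picture frame lying in the x–z plane (depth along y). The opening is 441 mm wide (x) by 421 mm tall (z), surrounded by a border 46 mm wide on all four sides. The frame is 26 mm deep and is made of two full-height vertical stiles with two horizontal rails fitted between them.

Four stools sit around the table at the −y, +y, −x, +x sides. The picture frame is on top of the table, centred.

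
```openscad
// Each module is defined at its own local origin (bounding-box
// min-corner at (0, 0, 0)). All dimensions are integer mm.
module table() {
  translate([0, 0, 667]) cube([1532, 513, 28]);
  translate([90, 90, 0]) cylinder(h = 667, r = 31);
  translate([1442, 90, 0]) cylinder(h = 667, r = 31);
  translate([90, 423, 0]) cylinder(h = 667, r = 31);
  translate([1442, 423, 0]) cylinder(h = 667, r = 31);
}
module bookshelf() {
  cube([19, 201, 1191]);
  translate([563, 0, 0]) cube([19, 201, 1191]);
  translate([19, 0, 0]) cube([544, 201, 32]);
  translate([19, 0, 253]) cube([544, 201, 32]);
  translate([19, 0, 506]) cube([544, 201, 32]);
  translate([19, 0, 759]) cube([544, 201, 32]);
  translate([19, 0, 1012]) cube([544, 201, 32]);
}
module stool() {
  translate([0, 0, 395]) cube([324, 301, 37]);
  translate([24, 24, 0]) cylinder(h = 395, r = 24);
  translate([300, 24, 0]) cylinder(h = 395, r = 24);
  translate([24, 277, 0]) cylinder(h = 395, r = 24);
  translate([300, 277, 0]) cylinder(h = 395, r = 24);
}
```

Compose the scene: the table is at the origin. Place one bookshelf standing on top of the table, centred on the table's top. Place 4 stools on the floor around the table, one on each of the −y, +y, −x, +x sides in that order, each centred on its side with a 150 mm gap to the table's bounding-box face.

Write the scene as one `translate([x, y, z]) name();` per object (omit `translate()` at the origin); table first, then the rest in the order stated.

table();
translate([475, 156, 695]) bookshelf();
translate([604, -451, 0]) stool();
translate([604, 663, 0]) stool();
translate([-474, 106, 0]) stool();
translate([1682, 106, 0]) stool();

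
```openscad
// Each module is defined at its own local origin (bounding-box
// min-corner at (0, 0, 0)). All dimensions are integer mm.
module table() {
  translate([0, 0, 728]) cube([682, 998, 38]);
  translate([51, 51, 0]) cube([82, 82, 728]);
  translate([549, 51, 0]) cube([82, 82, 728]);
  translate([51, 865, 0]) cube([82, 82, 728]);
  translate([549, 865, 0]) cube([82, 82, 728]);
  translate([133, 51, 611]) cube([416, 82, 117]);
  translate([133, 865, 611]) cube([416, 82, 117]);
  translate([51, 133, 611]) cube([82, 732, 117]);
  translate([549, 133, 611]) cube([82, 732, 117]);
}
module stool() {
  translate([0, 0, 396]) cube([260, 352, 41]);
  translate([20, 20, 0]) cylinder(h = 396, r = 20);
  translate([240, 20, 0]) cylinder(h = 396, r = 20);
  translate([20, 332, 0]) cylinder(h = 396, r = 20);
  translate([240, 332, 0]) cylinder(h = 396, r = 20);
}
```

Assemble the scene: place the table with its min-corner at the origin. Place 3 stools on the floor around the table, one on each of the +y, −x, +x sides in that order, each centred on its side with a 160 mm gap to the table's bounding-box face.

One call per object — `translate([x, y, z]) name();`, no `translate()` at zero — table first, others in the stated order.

table();
translate([211, 1158, 0]) stool();
translate([-420, 323, 0]) stool();
translate([842, 323, 0]) stool();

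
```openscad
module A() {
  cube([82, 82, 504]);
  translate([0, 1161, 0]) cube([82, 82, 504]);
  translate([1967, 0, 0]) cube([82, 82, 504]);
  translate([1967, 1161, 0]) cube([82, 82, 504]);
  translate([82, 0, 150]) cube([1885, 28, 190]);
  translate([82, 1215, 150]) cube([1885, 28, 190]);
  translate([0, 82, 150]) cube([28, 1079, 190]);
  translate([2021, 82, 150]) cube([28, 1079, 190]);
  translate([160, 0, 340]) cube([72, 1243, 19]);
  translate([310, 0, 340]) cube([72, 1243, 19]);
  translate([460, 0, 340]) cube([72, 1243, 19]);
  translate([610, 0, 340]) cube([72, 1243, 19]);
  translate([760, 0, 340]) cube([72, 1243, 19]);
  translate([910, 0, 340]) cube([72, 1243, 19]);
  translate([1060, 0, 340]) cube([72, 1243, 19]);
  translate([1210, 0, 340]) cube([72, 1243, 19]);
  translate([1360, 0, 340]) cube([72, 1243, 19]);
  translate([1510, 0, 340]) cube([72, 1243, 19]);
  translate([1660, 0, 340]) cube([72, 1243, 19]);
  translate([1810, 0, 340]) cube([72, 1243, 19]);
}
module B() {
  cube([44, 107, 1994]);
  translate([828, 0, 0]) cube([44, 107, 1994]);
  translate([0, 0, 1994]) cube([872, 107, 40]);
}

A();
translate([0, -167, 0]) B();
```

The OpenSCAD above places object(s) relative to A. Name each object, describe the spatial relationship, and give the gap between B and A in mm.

A is a bed frame. B is a door frame. The door frame is on the floor beside the bed frame on its −y side. The gap between the door frame and the bed frame is 60 mm.

The door frame's nearest face is 60 mm from the bed frame's −y face.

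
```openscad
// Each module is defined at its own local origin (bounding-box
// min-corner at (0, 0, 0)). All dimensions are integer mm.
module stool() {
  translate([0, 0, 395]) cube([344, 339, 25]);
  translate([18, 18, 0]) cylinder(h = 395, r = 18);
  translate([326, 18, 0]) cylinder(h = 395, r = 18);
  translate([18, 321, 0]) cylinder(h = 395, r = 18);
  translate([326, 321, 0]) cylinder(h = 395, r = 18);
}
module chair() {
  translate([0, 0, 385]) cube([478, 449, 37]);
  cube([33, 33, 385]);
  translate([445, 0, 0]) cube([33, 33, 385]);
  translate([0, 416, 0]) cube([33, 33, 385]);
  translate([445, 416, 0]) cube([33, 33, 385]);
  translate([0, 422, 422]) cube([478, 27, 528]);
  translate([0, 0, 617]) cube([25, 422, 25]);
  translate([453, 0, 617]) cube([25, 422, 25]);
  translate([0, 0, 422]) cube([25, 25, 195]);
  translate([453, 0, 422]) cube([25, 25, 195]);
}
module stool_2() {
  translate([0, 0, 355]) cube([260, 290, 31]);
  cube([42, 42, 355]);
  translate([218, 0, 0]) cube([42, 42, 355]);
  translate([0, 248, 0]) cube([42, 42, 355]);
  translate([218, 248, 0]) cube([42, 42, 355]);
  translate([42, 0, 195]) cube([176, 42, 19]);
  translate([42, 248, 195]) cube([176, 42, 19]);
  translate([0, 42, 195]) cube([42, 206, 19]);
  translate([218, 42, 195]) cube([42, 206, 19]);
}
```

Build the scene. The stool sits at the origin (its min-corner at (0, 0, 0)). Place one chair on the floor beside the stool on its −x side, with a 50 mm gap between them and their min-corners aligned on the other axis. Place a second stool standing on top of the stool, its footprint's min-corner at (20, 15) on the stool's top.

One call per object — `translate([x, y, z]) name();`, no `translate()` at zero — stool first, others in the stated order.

stool();
translate([-528, 0, 0]) chair();
translate([20, 15, 420]) stool_2();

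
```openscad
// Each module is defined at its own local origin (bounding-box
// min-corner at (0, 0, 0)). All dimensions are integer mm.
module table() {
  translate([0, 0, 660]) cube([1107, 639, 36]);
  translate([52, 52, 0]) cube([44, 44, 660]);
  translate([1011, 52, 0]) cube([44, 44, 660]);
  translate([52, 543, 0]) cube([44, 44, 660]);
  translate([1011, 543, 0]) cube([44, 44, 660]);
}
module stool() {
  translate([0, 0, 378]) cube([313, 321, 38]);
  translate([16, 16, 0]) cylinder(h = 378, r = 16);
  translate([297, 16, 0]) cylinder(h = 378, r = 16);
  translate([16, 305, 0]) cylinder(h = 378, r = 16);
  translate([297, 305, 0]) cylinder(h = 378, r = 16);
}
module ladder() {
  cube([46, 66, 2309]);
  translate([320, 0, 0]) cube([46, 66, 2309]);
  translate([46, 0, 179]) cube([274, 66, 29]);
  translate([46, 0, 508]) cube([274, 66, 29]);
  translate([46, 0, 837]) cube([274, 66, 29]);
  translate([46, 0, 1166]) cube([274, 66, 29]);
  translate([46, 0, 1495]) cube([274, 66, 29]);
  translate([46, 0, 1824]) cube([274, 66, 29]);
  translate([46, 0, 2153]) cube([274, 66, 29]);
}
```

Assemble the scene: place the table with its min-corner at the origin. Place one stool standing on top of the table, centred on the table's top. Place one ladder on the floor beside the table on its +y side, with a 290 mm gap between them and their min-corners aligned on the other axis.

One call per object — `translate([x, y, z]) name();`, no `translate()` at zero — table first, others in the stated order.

table();
translate([397, 159, 696]) stool();
translate([0, 929, 0]) ladder();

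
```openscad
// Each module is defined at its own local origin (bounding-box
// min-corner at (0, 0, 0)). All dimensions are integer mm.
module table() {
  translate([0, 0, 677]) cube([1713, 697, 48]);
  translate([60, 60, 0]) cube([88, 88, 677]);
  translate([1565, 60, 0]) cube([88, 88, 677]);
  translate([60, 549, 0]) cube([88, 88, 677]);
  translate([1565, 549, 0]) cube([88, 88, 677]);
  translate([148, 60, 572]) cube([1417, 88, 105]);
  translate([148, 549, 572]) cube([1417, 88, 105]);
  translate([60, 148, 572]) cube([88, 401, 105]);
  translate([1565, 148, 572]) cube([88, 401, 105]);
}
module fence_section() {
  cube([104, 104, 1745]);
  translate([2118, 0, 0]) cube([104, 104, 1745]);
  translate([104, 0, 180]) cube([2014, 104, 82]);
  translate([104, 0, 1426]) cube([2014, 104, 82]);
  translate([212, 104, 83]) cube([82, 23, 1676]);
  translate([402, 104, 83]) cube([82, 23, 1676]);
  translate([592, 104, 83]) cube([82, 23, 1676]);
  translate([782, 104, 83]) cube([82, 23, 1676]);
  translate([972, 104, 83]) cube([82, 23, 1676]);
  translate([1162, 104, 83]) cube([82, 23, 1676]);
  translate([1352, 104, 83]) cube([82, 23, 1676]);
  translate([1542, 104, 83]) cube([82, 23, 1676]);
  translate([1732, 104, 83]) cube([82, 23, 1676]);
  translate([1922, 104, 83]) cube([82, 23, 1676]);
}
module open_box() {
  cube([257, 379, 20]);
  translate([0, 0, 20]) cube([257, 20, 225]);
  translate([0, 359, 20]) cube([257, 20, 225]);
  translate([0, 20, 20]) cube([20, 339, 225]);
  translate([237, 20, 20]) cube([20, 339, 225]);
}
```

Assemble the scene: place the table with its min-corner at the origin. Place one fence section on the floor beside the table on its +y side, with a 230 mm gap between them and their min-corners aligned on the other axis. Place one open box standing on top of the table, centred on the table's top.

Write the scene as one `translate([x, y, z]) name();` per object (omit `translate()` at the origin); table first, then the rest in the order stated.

table();
translate([0, 927, 0]) fence_section();
translate([728, 159, 725]) open_box();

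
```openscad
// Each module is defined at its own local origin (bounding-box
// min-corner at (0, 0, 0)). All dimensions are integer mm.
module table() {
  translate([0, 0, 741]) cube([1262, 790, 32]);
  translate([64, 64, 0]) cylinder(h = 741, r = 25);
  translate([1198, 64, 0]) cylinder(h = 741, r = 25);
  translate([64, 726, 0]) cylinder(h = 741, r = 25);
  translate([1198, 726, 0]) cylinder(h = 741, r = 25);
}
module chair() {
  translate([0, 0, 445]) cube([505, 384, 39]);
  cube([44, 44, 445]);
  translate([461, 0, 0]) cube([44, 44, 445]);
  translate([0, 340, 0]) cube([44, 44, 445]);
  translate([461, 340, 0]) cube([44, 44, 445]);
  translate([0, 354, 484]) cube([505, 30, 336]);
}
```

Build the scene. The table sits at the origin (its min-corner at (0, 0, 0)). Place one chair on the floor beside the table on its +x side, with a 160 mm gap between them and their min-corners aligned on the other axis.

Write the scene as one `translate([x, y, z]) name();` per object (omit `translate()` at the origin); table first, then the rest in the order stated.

table();
translate([1422, 0, 0]) chair();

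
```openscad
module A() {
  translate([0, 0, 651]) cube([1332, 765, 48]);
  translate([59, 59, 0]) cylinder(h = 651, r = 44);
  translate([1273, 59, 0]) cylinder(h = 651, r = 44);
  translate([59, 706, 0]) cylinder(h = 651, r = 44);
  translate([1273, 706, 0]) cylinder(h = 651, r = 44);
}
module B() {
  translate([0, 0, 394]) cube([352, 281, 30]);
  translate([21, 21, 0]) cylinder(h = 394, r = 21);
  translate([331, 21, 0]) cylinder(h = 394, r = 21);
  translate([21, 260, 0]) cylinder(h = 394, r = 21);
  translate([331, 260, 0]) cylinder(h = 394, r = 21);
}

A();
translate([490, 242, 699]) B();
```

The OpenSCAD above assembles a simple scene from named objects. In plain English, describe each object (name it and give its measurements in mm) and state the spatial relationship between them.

A is a table: top 1332 mm (x) × 765 mm (y), 48 mm thick, upper face at z = 699 mm, on four round legs of 88 mm diameter, each leg's bounding box inset 15 mm from the nearest pair of top edges, running from z = 0 to the bottom of the top.

B is a four-legged stool. The seat is 352×281 mm, 30 mm thick, top at z = 424 mm. It stands on four round legs, each 42 mm in diameter, from z = 0 to the seat underside, each leg's axis is inset half a diameter from the nearest pair of seat edges (so the leg's bounding box is flush with the corner).

The stool is on top of the table, centred.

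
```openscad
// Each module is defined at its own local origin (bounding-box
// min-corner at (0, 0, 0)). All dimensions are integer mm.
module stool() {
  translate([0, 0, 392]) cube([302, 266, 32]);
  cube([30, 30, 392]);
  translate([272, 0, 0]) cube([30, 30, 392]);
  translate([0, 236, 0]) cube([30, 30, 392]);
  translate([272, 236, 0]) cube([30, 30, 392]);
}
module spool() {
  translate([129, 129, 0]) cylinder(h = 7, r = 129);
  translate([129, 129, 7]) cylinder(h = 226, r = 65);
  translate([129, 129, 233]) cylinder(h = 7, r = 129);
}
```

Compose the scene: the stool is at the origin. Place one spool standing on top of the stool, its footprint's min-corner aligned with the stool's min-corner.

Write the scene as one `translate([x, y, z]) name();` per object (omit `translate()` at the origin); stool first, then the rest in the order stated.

stool();
translate([0, 0, 424]) spool();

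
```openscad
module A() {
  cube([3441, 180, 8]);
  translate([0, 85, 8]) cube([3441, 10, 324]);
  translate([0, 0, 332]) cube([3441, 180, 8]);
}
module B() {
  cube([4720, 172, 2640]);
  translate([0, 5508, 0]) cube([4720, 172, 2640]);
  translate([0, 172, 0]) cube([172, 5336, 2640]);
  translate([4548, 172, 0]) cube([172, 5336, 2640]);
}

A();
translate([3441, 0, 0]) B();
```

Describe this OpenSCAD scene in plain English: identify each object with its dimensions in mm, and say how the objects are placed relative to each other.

A is an I-beam lying along x, 3441 mm long. Overall section height 340 mm. Two flanges 180 mm wide (y) and 8 mm thick, one on the floor and one at the top; a web 10 mm thick runs between them, centred on the flange width.

B is a box-shaped house frame (walls only): outside footprint 4720×5680 mm, wall height 2640 mm, wall thickness 172 mm. The two y-facing walls run the full x-width; the two x-facing walls fit between the inner faces of the y-facing walls.

The house frame is against the I-beam's +x side, with their −y faces flush.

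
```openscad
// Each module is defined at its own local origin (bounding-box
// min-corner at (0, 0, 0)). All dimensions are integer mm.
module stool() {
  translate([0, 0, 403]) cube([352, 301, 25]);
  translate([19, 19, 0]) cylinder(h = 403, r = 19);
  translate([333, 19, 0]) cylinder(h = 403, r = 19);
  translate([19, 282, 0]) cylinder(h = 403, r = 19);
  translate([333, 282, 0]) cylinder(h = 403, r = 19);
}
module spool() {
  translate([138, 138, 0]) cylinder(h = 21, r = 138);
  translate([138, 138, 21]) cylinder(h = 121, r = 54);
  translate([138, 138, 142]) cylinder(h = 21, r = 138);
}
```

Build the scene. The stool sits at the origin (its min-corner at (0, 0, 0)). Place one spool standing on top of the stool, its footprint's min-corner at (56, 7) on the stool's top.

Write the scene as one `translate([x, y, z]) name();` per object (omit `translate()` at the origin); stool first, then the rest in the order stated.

stool();
translate([56, 7, 428]) spool();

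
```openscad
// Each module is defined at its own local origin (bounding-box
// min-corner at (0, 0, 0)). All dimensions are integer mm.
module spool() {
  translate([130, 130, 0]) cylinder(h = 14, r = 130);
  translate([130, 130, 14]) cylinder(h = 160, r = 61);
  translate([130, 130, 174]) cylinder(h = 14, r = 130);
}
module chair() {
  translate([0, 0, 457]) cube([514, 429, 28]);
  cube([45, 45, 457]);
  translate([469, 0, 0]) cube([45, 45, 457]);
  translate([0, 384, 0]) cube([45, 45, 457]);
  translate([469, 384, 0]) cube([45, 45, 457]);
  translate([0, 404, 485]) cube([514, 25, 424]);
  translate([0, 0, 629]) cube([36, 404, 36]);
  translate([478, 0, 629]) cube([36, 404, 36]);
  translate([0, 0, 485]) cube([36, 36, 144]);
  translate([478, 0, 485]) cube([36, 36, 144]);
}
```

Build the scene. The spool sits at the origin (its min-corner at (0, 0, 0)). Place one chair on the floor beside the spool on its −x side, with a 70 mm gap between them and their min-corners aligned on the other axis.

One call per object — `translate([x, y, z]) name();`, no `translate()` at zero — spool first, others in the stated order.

spool();
translate([-584, 0, 0]) chair();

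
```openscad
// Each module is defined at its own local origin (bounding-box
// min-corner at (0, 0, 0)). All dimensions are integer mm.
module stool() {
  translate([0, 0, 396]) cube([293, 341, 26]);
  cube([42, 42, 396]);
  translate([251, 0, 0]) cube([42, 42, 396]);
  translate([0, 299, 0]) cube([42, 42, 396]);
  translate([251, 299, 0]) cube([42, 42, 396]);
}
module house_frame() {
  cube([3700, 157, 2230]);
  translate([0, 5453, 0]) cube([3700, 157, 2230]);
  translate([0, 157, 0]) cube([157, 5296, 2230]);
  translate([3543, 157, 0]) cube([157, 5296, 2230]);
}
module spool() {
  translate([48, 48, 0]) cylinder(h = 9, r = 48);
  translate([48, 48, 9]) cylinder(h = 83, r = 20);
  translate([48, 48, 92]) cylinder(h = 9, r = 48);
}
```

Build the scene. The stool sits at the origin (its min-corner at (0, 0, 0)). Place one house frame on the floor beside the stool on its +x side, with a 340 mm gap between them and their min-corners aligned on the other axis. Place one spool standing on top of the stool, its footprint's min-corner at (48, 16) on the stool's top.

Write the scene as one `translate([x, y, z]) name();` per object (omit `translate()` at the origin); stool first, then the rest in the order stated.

stool();
translate([633, 0, 0]) house_frame();
translate([48, 16, 422]) spool();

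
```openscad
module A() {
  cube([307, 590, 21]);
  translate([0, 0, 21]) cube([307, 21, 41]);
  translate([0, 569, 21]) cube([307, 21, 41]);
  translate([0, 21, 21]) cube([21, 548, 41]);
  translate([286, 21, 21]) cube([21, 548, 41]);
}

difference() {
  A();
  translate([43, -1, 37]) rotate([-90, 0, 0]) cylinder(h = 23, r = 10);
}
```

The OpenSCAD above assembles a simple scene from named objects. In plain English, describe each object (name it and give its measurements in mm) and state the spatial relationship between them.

A is an open-topped rectangular box: outside dimensions 307×590×62 mm, with a uniform wall and base thickness of 21 mm. The base is a full 307×590 slab on the floor; four walls sit on top of the base. The front and back walls (the −y and +y sides) span the full width; the two side walls fit between them.

The open box has a circular hole of radius 10 mm through its front wall, centred at (x = 43, z = 37).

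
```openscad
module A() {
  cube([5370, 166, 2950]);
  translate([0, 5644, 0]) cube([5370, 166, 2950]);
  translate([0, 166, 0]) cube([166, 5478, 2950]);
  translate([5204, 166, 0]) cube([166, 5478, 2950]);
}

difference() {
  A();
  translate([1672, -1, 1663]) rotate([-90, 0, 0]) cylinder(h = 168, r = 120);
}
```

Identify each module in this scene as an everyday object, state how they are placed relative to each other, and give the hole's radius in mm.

The subtracted cylinder has r = 120 mm.

A is a house frame. The house frame has a circular hole through its front wall. The hole's radius is 120 mm.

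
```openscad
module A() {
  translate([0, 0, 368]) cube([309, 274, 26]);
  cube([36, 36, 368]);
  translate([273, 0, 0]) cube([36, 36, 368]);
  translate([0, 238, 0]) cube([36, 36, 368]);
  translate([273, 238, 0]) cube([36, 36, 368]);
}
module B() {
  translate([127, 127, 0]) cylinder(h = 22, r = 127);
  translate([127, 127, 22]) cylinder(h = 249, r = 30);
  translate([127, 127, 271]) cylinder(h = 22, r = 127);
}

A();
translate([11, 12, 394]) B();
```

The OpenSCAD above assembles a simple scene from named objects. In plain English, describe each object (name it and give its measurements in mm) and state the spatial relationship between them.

A is a four-legged stool. The seat is a 309×274×26 mm slab whose top surface is at z = 394 mm; four square legs, each 36×36 mm in cross-section, run from the floor (z = 0) to the underside of the seat, each flush with a corner of the seat.

B is a spool: two coaxial disc flanges of radius 127 mm and thickness 22 mm, joined by a core cylinder of radius 30 mm and height 249 mm. The lower flange rests on z = 0 and the three cylinders share a vertical axis.

The spool is on top of the stool.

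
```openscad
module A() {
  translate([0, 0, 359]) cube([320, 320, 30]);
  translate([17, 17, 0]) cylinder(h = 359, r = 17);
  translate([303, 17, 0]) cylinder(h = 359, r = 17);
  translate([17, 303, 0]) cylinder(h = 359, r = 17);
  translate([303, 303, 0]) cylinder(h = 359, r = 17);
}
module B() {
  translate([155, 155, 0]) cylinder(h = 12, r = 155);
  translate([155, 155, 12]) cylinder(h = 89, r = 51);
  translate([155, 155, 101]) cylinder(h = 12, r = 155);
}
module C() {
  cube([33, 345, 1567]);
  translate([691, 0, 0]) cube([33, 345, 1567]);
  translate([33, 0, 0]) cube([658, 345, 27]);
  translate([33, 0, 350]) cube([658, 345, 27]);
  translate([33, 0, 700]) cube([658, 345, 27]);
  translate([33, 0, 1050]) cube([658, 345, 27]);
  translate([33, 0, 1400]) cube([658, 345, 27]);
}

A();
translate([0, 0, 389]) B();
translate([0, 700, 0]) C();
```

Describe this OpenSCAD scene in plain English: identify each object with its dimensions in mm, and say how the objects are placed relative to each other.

A is a simple wooden stool: a rectangular seat 320 mm (x) by 320 mm (y), 30 mm thick, top face at z = 389 mm, on four round legs, each 34 mm in diameter. The legs rest on z = 0, each leg's axis is inset half a diameter from the nearest pair of seat edges (so the leg's bounding box is flush with the corner).

B is a spool: two coaxial disc flanges of radius 155 mm and thickness 12 mm, joined by a core cylinder of radius 51 mm and height 89 mm. The lower flange rests on z = 0 and the three cylinders share a vertical axis.

C is an open bookshelf. Two side panels, each 33 mm thick, 345 mm deep and 1567 mm tall, stand 724 mm apart (outside-to-outside). Between them sit 5 shelves, each 27 mm thick and 345 mm deep, spanning the full gap between the sides. The bottom shelf rests on the floor (its underside at z = 0) and the clear gap between one shelf's top and the next shelf's underside is 323 mm.

The spool is on top of the stool. The bookshelf is on the floor beside the stool on its +y side.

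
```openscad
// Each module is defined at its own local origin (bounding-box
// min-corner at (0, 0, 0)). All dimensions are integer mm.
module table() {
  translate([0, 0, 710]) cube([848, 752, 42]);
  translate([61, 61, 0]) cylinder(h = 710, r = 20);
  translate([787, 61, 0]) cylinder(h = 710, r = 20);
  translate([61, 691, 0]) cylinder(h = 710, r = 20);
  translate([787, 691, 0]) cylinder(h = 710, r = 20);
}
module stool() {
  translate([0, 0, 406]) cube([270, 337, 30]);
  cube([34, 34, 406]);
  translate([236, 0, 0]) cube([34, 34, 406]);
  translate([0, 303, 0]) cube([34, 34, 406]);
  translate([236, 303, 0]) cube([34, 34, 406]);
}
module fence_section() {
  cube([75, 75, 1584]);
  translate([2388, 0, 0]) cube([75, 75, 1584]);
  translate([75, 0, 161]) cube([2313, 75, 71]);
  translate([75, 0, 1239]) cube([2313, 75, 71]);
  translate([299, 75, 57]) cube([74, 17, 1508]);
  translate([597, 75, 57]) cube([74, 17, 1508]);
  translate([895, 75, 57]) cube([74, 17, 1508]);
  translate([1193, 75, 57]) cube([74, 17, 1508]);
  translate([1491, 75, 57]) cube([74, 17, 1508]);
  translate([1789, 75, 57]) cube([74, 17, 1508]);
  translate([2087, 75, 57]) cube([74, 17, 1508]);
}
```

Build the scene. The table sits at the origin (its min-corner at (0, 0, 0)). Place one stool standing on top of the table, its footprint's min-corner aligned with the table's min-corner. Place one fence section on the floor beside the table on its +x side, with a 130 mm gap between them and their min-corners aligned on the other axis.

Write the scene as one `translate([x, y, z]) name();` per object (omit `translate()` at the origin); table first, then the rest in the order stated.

table();
translate([0, 0, 752]) stool();
translate([978, 0, 0]) fence_section();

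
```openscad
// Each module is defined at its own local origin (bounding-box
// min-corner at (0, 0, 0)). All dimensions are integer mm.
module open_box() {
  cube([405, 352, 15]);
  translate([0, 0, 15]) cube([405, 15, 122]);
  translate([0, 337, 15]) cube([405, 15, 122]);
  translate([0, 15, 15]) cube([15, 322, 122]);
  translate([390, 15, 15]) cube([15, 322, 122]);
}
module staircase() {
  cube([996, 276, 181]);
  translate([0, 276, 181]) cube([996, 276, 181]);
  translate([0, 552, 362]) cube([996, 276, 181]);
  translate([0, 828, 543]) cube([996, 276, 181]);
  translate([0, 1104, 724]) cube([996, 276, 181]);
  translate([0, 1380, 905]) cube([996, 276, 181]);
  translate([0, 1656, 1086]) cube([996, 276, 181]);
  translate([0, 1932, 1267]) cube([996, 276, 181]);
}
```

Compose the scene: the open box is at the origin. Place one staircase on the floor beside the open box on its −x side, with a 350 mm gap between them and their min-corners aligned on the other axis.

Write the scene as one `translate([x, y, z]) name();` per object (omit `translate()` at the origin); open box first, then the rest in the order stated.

open_box();
translate([-1346, 0, 0]) staircase();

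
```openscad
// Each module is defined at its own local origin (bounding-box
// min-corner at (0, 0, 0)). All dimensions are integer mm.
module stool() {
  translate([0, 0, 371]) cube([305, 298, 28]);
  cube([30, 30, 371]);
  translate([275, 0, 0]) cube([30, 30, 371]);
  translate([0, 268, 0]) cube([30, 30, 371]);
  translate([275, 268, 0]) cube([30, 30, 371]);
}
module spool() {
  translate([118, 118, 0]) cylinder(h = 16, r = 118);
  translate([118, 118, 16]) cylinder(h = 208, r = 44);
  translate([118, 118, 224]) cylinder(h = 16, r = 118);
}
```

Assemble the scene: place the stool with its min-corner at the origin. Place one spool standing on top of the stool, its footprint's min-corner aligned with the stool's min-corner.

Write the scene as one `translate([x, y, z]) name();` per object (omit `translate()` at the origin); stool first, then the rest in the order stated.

stool();
translate([0, 0, 399]) spool();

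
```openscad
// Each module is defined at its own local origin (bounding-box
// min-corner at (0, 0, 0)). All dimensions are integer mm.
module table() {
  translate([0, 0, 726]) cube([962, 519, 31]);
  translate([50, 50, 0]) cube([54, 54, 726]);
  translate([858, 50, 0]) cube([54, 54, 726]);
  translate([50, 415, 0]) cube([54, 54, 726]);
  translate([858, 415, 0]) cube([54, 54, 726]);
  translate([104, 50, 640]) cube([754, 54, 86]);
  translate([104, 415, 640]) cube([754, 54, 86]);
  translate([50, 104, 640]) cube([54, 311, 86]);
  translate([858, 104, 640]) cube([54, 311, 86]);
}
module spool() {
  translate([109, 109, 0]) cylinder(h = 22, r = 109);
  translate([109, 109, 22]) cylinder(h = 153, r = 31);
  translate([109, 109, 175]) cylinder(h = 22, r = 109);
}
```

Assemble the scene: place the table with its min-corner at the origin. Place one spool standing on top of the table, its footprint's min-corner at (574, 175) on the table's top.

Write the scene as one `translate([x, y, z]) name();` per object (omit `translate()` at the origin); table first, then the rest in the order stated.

table();
translate([574, 175, 757]) spool();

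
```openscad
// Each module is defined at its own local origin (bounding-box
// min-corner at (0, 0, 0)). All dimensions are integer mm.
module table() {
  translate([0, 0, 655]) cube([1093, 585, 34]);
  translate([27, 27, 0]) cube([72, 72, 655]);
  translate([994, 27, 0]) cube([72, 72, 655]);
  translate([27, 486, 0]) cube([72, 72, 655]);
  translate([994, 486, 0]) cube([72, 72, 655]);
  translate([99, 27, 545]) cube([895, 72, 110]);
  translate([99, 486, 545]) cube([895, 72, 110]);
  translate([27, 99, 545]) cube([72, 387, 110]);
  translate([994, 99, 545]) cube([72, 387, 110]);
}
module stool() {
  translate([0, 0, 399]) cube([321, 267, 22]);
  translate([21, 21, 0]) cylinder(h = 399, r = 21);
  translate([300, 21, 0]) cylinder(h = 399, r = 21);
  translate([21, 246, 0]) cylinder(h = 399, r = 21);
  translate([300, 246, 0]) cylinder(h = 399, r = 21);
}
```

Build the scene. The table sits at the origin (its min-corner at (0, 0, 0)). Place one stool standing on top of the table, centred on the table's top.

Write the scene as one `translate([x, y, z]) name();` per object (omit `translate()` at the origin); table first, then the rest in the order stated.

table();
translate([386, 159, 689]) stool();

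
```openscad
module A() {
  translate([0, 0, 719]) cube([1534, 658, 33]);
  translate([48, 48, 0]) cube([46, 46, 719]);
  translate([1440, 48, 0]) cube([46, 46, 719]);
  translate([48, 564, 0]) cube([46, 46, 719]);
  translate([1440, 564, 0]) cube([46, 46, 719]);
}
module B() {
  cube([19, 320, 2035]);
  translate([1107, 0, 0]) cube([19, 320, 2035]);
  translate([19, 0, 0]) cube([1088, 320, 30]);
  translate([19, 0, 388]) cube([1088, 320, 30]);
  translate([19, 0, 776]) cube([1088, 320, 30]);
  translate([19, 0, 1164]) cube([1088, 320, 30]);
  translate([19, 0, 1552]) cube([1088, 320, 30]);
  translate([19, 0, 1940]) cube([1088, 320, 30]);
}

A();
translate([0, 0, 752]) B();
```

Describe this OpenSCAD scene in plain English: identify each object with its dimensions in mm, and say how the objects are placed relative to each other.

A is a table: top 1534 mm (x) × 658 mm (y), 33 mm thick, upper face at z = 752 mm, on four 46×46 mm square legs, each inset 48 mm from the nearest pair of top edges, running from z = 0 to the bottom of the top.

B is a bookshelf 1126 mm wide overall, 320 mm deep and 2035 mm tall. The two sides are 19 mm thick vertical panels. 6 horizontal shelves of 30 mm thickness span between the inner faces of the sides; the lowest shelf sits on the floor and shelves are stacked with a clear vertical gap of 358 mm between each pair.

The bookshelf is on top of the table.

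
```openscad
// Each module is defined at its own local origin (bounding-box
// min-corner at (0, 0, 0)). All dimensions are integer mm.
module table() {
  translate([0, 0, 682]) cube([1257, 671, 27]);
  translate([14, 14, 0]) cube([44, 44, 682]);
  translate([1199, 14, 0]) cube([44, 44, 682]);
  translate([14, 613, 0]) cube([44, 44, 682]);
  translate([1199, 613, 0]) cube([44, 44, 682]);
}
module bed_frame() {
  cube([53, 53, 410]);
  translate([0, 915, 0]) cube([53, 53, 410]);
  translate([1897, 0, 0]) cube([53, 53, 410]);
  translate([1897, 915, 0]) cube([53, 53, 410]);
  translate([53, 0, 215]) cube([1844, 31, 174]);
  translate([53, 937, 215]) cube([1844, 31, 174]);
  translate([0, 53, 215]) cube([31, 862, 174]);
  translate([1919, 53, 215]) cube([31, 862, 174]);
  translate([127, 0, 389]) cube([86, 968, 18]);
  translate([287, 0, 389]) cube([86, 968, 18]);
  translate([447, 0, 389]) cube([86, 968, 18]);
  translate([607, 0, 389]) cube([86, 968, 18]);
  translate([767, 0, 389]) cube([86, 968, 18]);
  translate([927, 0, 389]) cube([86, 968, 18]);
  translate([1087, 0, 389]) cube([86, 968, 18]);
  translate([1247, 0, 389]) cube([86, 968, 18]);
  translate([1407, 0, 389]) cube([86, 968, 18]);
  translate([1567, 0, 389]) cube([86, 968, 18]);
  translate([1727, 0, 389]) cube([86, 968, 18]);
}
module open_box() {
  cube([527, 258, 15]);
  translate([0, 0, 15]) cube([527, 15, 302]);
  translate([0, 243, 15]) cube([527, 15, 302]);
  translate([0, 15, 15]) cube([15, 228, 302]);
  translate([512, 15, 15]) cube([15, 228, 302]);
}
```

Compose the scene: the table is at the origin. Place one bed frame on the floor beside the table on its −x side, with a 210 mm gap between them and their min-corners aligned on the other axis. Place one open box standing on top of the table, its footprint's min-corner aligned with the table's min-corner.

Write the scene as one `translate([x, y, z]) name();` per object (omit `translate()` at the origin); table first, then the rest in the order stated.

table();
translate([-2160, 0, 0]) bed_frame();
translate([0, 0, 709]) open_box();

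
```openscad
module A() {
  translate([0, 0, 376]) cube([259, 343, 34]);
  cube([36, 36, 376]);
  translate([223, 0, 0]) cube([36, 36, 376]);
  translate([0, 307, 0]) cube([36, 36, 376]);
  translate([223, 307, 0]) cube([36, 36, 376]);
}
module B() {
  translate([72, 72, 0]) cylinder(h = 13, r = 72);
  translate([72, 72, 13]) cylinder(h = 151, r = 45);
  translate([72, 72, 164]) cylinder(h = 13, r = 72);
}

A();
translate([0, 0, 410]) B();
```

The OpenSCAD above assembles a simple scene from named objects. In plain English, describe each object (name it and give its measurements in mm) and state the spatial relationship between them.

A is a four-legged stool. The seat is 259×343 mm, 34 mm thick, top at z = 410 mm. It stands on four square legs, each 36×36 mm in cross-section, from z = 0 to the seat underside, each flush with a corner of the seat.

B is a spool: two coaxial disc flanges of radius 72 mm and thickness 13 mm, joined by a core cylinder of radius 45 mm and height 151 mm. The lower flange rests on z = 0 and the three cylinders share a vertical axis.

The spool is on top of the stool.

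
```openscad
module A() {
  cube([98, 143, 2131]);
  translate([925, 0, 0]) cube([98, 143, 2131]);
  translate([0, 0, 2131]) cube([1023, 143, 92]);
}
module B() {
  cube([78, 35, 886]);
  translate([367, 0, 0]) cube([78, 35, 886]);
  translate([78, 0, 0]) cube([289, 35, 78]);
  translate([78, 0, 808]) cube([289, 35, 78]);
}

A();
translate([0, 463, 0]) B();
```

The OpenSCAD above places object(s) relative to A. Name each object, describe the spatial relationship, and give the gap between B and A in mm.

A is a door frame. B is a picture frame. The picture frame is on the floor beside the door frame on its +y side. The gap between the picture frame and the door frame is 320 mm.

The picture frame's nearest face is 320 mm from the door frame's +y face.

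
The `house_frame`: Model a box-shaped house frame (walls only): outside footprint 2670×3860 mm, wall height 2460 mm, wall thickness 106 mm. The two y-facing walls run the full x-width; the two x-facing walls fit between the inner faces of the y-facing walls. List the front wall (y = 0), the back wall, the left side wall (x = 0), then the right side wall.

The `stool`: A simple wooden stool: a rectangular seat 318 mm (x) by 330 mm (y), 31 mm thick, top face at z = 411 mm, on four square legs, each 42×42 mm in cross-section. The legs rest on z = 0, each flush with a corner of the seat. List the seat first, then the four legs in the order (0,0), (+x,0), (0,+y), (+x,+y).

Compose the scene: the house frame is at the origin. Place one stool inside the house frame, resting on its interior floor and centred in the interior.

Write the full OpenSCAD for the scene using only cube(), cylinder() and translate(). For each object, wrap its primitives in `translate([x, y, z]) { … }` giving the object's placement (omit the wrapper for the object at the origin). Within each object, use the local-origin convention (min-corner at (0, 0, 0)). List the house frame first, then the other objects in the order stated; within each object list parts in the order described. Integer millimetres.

cube([2670, 106, 2460]);
translate([0, 3754, 0]) cube([2670, 106, 2460]);
translate([0, 106, 0]) cube([106, 3648, 2460]);
translate([2564, 106, 0]) cube([106, 3648, 2460]);
translate([1176, 1765, 0]) {
  translate([0, 0, 380]) cube([318, 330, 31]);
  cube([42, 42, 380]);
  translate([276, 0, 0]) cube([42, 42, 380]);
  translate([0, 288, 0]) cube([42, 42, 380]);
  translate([276, 288, 0]) cube([42, 42, 380]);
}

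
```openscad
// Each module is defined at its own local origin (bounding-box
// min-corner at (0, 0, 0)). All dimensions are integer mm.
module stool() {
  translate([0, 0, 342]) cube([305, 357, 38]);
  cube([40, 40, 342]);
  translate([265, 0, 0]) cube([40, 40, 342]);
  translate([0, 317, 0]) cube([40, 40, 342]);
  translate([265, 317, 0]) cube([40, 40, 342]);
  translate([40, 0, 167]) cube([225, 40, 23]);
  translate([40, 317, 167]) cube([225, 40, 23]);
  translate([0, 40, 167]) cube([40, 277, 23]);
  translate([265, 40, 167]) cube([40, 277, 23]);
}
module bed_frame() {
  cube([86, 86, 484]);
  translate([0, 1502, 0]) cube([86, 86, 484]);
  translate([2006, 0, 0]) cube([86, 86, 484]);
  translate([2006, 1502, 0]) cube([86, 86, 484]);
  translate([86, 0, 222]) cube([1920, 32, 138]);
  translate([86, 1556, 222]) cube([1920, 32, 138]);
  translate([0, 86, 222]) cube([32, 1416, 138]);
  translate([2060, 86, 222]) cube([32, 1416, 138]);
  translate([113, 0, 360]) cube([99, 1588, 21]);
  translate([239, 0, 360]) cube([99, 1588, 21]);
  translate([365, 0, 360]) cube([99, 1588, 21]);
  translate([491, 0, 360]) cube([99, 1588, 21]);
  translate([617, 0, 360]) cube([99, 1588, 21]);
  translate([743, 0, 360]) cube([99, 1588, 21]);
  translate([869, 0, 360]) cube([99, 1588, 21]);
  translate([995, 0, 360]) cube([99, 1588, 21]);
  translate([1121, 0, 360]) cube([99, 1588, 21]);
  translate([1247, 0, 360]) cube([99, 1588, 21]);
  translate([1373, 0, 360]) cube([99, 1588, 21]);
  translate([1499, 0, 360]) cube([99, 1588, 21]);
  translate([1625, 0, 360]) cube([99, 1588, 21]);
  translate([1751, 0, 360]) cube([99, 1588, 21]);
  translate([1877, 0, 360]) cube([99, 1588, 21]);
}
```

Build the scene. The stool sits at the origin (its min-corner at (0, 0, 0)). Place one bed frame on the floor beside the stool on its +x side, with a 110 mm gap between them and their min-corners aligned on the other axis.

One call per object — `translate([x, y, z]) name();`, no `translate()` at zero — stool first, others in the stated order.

stool();
translate([415, 0, 0]) bed_frame();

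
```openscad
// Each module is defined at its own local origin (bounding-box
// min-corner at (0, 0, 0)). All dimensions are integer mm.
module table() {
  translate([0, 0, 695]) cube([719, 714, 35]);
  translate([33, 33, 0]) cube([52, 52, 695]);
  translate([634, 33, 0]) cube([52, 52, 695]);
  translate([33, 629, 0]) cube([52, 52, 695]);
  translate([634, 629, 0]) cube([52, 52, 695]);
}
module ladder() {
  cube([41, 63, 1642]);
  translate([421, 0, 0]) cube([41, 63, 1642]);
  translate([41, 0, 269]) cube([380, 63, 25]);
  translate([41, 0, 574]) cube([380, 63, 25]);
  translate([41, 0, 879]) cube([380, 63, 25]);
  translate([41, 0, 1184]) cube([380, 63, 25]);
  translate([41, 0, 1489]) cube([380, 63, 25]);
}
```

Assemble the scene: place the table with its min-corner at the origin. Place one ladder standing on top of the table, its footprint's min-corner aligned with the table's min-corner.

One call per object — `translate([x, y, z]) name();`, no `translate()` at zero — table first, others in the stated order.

table();
translate([0, 0, 730]) ladder();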